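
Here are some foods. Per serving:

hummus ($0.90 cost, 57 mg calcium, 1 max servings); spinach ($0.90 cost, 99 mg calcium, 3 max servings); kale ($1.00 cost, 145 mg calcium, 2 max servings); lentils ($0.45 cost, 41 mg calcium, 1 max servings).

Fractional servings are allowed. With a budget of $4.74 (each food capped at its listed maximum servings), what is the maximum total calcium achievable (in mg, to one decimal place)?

590.6 mg

Calcium per dollar: kale 145, spinach 110, lentils 91.11, hummus 63.33.
Take 2 servings of kale: spends $2.00, +290.0 mg calcium (running total 290.0 mg).
Take 3 servings of spinach: spends $2.70, +297.0 mg calcium (running total 587.0 mg).
Take 0.08889 servings of lentils: spends $0.04, +3.6 mg calcium (running total 590.6 mg).
Filling greedily by calcium-per-dollar is optimal for one linear limit, giving 590.6 mg.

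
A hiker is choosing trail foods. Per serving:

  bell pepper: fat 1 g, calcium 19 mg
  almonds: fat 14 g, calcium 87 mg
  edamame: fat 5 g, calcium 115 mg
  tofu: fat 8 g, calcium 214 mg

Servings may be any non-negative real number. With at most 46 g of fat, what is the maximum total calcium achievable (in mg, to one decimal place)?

Calcium per g fat: tofu 26.75, edamame 23, bell pepper 19, almonds 6.214.
With no serving limits, spend the whole fat allowance on tofu: 46 g / 8 g × 214 mg = 1230.5 mg.

1230.5 mg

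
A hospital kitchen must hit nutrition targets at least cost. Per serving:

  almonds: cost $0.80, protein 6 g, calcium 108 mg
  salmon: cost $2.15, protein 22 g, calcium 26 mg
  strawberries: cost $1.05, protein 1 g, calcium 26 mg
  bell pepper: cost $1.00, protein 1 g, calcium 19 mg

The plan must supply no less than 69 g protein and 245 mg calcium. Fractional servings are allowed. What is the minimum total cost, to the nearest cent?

An LP optimum is at a vertex; with two nutrient constraints at most two foods are used. Check each candidate.
almonds only: max(69/6, 245/108) = 11.5 servings → $9.20.
salmon only: max(69/22, 245/26) = 9.423 servings → $20.26.
strawberries only: max(69/1, 245/26) = 69 servings → $72.45.
bell pepper only: max(69/1, 245/19) = 69 servings → $69.00.
almonds + salmon with both tight: 1.62 servings and 2.695 servings → $7.09.
almonds + strawberries: the both-tight solution has a negative serving — not a feasible corner.
almonds + bell pepper: the both-tight solution has a negative serving — not a feasible corner.
salmon + strawberries with both tight: 2.837 servings and 6.586 servings → $13.01.
salmon + bell pepper with both tight: 2.719 servings and 9.173 servings → $15.02.
strawberries + bell pepper: the both-tight solution has a negative serving — not a feasible corner.
So the least-cost plan costs $7.09.

$7.09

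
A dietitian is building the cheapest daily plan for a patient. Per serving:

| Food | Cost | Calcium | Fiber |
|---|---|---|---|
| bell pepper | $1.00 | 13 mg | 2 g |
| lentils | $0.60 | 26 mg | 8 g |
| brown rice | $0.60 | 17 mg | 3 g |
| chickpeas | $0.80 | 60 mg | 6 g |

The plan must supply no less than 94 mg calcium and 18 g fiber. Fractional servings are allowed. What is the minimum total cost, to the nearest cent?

For a min-cost LP with two ≥-constraints, a basic feasible solution has at most two positive variables.
bell pepper only: max(94/13, 18/2) = 9 servings → $9.00.
lentils only: max(94/26, 18/8) = 3.615 servings → $2.17.
brown rice only: max(94/17, 18/3) = 6 servings → $3.60.
chickpeas only: max(94/60, 18/6) = 3 servings → $2.40.
bell pepper + lentils with both tight: 5.462 servings and 0.8846 servings → $5.99.
bell pepper + brown rice with both targets exact would need a negative amount; discard.
bell pepper + chickpeas: the both-tight solution has a negative serving — not a feasible corner.
lentils + brown rice with both tight: 0.4138 servings and 4.897 servings → $3.19.
lentils + chickpeas with both tight: 1.593 servings and 0.8765 servings → $1.66.
brown rice + chickpeas: the both-tight solution has a negative serving — not a feasible corner.
So the least-cost plan costs $1.66.

$1.66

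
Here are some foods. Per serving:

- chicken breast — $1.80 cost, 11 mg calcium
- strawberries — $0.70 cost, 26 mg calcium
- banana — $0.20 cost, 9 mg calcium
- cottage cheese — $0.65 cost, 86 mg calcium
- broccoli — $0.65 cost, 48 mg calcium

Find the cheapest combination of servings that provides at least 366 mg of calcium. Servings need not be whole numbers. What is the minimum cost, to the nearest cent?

$2.77

Cost per mg of calcium: cottage cheese $0.0076, broccoli $0.0135, banana $0.0222, strawberries $0.0269, chicken breast $0.1636.
With no serving limits, use only cottage cheese: 366 mg / 86 mg = 4.256 servings × $0.65 = $2.77.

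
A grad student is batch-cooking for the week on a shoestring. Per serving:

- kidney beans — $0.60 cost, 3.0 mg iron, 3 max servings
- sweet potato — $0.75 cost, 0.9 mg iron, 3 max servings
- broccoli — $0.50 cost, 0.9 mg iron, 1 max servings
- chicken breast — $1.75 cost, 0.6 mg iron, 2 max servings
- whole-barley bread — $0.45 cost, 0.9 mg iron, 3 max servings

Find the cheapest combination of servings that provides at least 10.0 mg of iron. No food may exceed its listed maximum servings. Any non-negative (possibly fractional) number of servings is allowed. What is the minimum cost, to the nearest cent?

Cost per mg of iron: kidney beans $0.2000, whole-barley bread $0.5000, broccoli $0.5556, sweet potato $0.8333, chicken breast $2.9167.
Take 3 servings of kidney beans: +9.0 mg iron for $1.80 (total $1.80, still need 1.0 mg).
Take 1.111 servings of whole-barley bread: +1.0 mg iron for $0.50 (total $2.30, still need 0.0 mg).
Greedy by cheapest-per-mg is optimal for a single linear constraint, so the minimum cost is $2.30.

$2.30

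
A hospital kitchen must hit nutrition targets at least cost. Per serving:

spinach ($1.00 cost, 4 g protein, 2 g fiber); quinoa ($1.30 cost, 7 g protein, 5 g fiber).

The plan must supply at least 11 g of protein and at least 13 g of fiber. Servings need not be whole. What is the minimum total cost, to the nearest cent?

spinach only: max(11/4, 13/2) = 6.5 servings → $6.50.
quinoa only: max(11/7, 13/5) = 2.6 servings → $3.38.
spinach + quinoa: the both-tight solution has a negative serving — not a feasible corner.
Cheapest feasible corner: $3.38.

$3.38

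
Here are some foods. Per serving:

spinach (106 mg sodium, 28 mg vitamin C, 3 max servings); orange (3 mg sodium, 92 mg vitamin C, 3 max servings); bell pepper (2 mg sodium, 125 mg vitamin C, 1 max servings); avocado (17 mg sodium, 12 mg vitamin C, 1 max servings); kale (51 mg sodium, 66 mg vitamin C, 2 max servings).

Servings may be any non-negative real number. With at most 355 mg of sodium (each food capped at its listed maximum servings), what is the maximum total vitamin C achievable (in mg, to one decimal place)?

Vitamin C per mg sodium: bell pepper 62.5, orange 30.67, kale 1.294, avocado 0.7059, spinach 0.2642.
Take 1 serving of bell pepper: uses 2 mg sodium, +125.0 mg vitamin C (running total 125.0 mg).
Take 3 servings of orange: uses 9 mg sodium, +276.0 mg vitamin C (running total 401.0 mg).
Take 2 servings of kale: uses 102 mg sodium, +132.0 mg vitamin C (running total 533.0 mg).
Take 1 serving of avocado: uses 17 mg sodium, +12.0 mg vitamin C (running total 545.0 mg).
Take 2.123 servings of spinach: uses 225 mg sodium, +59.4 mg vitamin C (running total 604.4 mg).
Greedy by best ratio exhausts the sodium allowance optimally: 604.4 mg.

604.4 mg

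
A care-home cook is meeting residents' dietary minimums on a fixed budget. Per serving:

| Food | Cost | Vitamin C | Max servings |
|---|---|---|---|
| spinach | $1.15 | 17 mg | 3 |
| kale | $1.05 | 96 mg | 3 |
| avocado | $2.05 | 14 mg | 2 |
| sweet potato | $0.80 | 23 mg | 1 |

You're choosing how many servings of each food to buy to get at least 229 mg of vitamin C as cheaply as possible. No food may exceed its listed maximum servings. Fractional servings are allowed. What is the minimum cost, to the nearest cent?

$2.50

Cost per mg of vitamin C: kale $0.0109, sweet potato $0.0348, spinach $0.0676, avocado $0.1464.
Take 2.385 servings of kale: +229.0 mg vitamin C for $2.50 (total $2.50, still need 0.0 mg).
Filling from the cheapest source first is optimal under one linear minimum: $2.50.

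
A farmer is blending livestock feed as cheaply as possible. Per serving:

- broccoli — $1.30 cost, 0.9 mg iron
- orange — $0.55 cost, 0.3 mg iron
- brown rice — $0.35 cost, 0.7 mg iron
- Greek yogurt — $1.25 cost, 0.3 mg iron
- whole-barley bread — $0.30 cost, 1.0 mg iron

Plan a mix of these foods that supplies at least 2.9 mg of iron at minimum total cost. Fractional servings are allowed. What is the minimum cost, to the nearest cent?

Cost per mg of iron: whole-barley bread $0.3000, brown rice $0.5000, broccoli $1.4444, orange $1.8333, Greek yogurt $4.1667.
With no serving limits, use only whole-barley bread: 2.9 mg / 1.0 mg = 2.9 servings × $0.30 = $0.87.

$0.87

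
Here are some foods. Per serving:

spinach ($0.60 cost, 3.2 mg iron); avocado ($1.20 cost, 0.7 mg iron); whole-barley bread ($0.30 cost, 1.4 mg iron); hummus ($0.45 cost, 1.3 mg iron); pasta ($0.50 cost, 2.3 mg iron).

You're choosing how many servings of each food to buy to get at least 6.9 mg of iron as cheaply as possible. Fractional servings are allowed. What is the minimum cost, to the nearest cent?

$1.29

Cost per mg of iron: spinach $0.1875, whole-barley bread $0.2143, pasta $0.2174, hummus $0.3462, avocado $1.7143.
With no serving limits, use only spinach: 6.9 mg / 3.2 mg = 2.156 servings × $0.60 = $1.29.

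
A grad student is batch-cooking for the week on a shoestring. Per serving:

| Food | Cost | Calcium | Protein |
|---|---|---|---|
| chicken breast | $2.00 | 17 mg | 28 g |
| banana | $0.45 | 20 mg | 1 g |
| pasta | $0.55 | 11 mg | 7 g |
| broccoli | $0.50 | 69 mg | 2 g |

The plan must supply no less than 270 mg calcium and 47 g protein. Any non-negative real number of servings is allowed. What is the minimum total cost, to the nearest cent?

chicken breast only: max(270/17, 47/28) = 15.88 servings → $31.76.
banana only: max(270/20, 47/1) = 47 servings → $21.15.
pasta only: max(270/11, 47/7) = 24.55 servings → $13.50.
broccoli only: max(270/69, 47/2) = 23.5 servings → $11.75.
chicken breast + banana with both tight: 1.234 servings and 12.45 servings → $8.07.
chicken breast + pasta with both targets exact would need a negative amount; discard.
chicken breast + broccoli with both tight: 1.424 servings and 3.562 servings → $4.63.
banana + pasta with both tight: 10.64 servings and 5.194 servings → $7.65.
banana + broccoli with both targets exact would need a negative amount; discard.
pasta + broccoli with both tight: 5.863 servings and 2.978 servings → $4.71.
The minimum over all feasible corners is $4.63.

$4.63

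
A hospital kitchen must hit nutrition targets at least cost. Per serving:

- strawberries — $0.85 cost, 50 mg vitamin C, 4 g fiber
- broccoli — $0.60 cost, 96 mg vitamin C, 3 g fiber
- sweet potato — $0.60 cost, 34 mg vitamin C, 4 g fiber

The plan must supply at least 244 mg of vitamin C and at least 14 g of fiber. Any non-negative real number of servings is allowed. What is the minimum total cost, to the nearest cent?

At the optimum either one food covers both requirements or two foods hit both targets exactly; no other combination can be cheaper.
strawberries only: max(244/50, 14/4) = 4.88 servings → $4.15.
broccoli only: max(244/96, 14/3) = 4.667 servings → $2.80.
sweet potato only: max(244/34, 14/4) = 7.176 servings → $4.31.
strawberries + broccoli with both tight: 2.615 servings and 1.179 servings → $2.93.
strawberries + sweet potato with both targets exact would need a negative amount; discard.
broccoli + sweet potato with both tight: 1.773 servings and 2.17 servings → $2.37.
So the least-cost plan costs $2.37.

$2.37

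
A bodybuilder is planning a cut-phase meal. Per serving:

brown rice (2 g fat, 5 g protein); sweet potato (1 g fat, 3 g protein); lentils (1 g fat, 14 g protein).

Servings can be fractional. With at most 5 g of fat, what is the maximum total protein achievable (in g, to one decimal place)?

70.0 g

Protein per g fat: lentils 14, sweet potato 3, brown rice 2.5.
With no serving limits, spend the whole fat allowance on lentils: 5 g / 1 g × 14 g = 70.0 g.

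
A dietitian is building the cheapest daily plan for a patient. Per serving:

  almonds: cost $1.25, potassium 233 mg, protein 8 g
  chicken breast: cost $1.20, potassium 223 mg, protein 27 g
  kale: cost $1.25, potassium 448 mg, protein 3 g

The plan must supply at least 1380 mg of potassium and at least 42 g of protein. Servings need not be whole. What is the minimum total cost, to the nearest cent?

$4.59

A basic optimal solution has at most two foods positive. Try each food alone and each pair with both targets met exactly.
almonds only: max(1380/233, 42/8) = 5.923 servings → $7.40.
chicken breast only: max(1380/223, 42/27) = 6.188 servings → $7.43.
kale only: max(1380/448, 42/3) = 14 servings → $17.50.
almonds + chicken breast: the both-tight solution has a negative serving — not a feasible corner.
almonds + kale with both tight: 5.087 servings and 0.4347 servings → $6.90.
chicken breast + kale with both tight: 1.284 servings and 2.441 servings → $4.59.
So the least-cost plan costs $4.59.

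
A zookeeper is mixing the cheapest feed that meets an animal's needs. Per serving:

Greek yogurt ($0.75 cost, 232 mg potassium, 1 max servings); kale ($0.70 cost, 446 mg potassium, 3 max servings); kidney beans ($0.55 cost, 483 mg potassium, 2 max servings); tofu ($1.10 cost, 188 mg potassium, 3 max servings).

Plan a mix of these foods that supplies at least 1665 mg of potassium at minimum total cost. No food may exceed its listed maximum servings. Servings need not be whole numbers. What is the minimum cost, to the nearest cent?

$2.20

Cost per mg of potassium: kidney beans $0.0011, kale $0.0016, Greek yogurt $0.0032, tofu $0.0059.
Take 2 servings of kidney beans: +966.0 mg potassium for $1.10 (total $1.10, still need 699.0 mg).
Take 1.567 servings of kale: +699.0 mg potassium for $1.10 (total $2.20, still need 0.0 mg).
Greedy by cheapest-per-mg is optimal for a single linear constraint, so the minimum cost is $2.20.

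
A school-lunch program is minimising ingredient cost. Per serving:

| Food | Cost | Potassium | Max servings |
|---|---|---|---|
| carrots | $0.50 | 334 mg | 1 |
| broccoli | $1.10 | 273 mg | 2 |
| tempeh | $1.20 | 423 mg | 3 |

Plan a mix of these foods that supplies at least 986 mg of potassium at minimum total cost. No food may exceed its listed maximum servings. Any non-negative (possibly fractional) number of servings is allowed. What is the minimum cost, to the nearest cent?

Cost per mg of potassium: carrots $0.0015, tempeh $0.0028, broccoli $0.0040.
Take 1 serving of carrots: +334.0 mg potassium for $0.50 (total $0.50, still need 652.0 mg).
Take 1.541 servings of tempeh: +652.0 mg potassium for $1.85 (total $2.35, still need 0.0 mg).
Greedy by cheapest-per-mg is optimal for a single linear constraint, so the minimum cost is $2.35.

$2.35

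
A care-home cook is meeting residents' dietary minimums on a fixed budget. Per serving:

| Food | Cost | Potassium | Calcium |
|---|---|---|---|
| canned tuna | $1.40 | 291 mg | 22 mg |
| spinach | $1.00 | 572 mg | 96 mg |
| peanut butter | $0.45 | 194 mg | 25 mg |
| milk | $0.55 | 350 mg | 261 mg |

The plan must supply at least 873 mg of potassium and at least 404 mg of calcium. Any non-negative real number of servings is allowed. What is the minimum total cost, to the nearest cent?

$1.37

Two binding constraints pin down two serving amounts, so the optimal mix uses at most two foods. The candidates are each food alone (scaled to the tighter of potassium/calcium) and each pair with both constraints tight.
canned tuna only: max(873/291, 404/22) = 18.36 servings → $25.71.
spinach only: max(873/572, 404/96) = 4.208 servings → $4.21.
peanut butter only: max(873/194, 404/25) = 16.16 servings → $7.27.
milk only: max(873/350, 404/261) = 2.494 servings → $1.37.
canned tuna + spinach with both targets exact would need a negative amount; discard.
canned tuna + peanut butter: intersection lies outside the first quadrant.
canned tuna + milk with both tight: 1.267 servings and 1.441 servings → $2.57.
spinach + peanut butter: intersection lies outside the first quadrant.
spinach + milk with both tight: 0.7473 servings and 1.273 servings → $1.45.
peanut butter + milk with both tight: 2.064 servings and 1.35 servings → $1.67.
So the least-cost plan costs $1.37.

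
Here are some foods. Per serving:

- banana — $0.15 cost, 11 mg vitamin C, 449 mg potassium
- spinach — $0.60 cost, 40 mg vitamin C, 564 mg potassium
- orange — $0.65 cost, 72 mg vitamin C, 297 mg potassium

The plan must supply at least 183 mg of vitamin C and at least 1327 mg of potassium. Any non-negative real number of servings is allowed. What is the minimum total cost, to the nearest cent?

Two binding constraints pin down two serving amounts, so the optimal mix uses at most two foods. The candidates are each food alone (scaled to the tighter of vitamin C/potassium) and each pair with both constraints tight.
banana only: max(183/11, 1327/449) = 16.64 servings → $2.50.
spinach only: max(183/40, 1327/564) = 4.575 servings → $2.75.
orange only: max(183/72, 1327/297) = 4.468 servings → $2.90.
banana + spinach with both targets exact would need a negative amount; discard.
banana + orange with both tight: 1.417 servings and 2.325 servings → $1.72.
spinach + orange with both tight: 1.434 servings and 1.745 servings → $1.99.
The minimum over all feasible corners is $1.72.

$1.72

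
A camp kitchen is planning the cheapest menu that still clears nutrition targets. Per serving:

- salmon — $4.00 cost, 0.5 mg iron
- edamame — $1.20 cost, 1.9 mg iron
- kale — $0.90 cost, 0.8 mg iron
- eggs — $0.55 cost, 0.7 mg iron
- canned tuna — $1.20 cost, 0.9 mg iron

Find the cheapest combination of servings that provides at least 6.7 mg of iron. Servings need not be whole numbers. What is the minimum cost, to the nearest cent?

Cost per mg of iron: edamame $0.6316, eggs $0.7857, kale $1.1250, canned tuna $1.3333, salmon $8.0000.
With no serving limits, use only edamame: 6.7 mg / 1.9 mg = 3.526 servings × $1.20 = $4.23.

$4.23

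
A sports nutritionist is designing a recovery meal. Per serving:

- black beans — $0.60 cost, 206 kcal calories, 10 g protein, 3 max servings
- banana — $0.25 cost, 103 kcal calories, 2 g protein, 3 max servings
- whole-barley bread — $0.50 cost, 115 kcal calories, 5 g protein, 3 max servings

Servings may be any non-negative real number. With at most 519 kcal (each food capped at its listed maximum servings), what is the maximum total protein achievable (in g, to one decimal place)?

25.2 g

Protein per kcal: black beans 0.04854, whole-barley bread 0.04348, banana 0.01942.
Take 2.519 servings of black beans: uses 519 kcal, +25.2 g protein (running total 25.2 g).
Filling greedily by protein-per-kcal is optimal for one linear limit, giving 25.2 g.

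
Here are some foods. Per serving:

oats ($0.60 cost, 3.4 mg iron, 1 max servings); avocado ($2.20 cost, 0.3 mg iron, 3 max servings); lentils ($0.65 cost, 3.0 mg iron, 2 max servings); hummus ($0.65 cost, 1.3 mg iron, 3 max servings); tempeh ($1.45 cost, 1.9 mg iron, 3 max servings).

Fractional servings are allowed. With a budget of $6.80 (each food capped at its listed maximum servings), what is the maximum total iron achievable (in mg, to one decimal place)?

17.2 mg

Iron per dollar: oats 5.667, lentils 4.615, hummus 2, tempeh 1.31, avocado 0.1364.
Take 1 serving of oats: spends $0.60, +3.4 mg iron (running total 3.4 mg).
Take 2 servings of lentils: spends $1.30, +6.0 mg iron (running total 9.4 mg).
Take 3 servings of hummus: spends $1.95, +3.9 mg iron (running total 13.3 mg).
Take 2.034 servings of tempeh: spends $2.95, +3.9 mg iron (running total 17.2 mg).
Filling greedily by iron-per-dollar is optimal for one linear limit, giving 17.2 mg.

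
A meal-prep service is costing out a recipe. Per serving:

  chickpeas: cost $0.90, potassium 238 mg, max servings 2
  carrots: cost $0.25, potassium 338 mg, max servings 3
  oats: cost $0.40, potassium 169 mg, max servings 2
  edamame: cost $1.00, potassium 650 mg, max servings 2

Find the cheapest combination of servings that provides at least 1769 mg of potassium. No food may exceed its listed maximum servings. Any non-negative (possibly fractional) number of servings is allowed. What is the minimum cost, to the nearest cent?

$1.91

Cost per mg of potassium: carrots $0.0007, edamame $0.0015, oats $0.0024, chickpeas $0.0038.
Take 3 servings of carrots: +1014.0 mg potassium for $0.75 (total $0.75, still need 755.0 mg).
Take 1.162 servings of edamame: +755.0 mg potassium for $1.16 (total $1.91, still need 0.0 mg).
Filling from the cheapest source first is optimal under one linear minimum: $1.91.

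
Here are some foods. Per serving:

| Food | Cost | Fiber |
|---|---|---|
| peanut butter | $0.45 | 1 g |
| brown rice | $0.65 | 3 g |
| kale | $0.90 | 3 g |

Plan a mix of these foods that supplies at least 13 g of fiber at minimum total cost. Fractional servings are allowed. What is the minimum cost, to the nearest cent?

Cost per g of fiber: brown rice $0.2167, kale $0.3000, peanut butter $0.4500.
With no serving limits, use only brown rice: 13 g / 3 g = 4.333 servings × $0.65 = $2.82.

$2.82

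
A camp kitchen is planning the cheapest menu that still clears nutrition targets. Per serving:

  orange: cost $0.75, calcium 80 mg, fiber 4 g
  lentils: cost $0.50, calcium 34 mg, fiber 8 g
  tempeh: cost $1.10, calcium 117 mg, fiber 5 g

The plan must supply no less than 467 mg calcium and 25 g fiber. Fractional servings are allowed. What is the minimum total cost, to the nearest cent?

For a min-cost LP with two ≥-constraints, a basic feasible solution has at most two positive variables.
orange only: max(467/80, 25/4) = 6.25 servings → $4.69.
lentils only: max(467/34, 25/8) = 13.74 servings → $6.87.
tempeh only: max(467/117, 25/5) = 5 servings → $5.50.
orange + lentils with both tight: 5.726 servings and 0.2619 servings → $4.43.
orange + tempeh with both targets exact would need a negative amount; discard.
lentils + tempeh with both tight: 0.7702 servings and 3.768 servings → $4.53.
So the least-cost plan costs $4.43.

$4.43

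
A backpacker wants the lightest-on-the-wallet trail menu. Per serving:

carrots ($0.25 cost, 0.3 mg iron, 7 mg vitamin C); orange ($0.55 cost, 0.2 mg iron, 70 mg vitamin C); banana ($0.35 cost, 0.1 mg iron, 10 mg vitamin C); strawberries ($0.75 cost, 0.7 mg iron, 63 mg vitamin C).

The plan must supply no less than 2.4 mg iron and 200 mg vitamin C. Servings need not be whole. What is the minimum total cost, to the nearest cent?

$2.51

With two linear requirements the optimum uses one or two foods; enumerate the corners.
carrots only: max(2.4/0.3, 200/7) = 28.57 servings → $7.14.
orange only: max(2.4/0.2, 200/70) = 12 servings → $6.60.
banana only: max(2.4/0.1, 200/10) = 24 servings → $8.40.
strawberries only: max(2.4/0.7, 200/63) = 3.429 servings → $2.57.
carrots + orange with both tight: 6.531 servings and 2.204 servings → $2.84.
carrots + banana with both tight: 1.739 servings and 18.78 servings → $7.01.
carrots + strawberries with both tight: 0.8 servings and 3.086 servings → $2.51.
orange + banana: the both-tight solution has a negative serving — not a feasible corner.
orange + strawberries: the both-tight solution has a negative serving — not a feasible corner.
banana + strawberries: intersection lies outside the first quadrant.
The minimum over all feasible corners is $2.51.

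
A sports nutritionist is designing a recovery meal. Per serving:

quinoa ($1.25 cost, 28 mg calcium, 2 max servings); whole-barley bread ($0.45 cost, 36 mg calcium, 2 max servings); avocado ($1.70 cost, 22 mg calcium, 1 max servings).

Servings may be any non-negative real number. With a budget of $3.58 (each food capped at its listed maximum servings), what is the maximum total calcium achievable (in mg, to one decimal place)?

130.3 mg

Calcium per dollar: whole-barley bread 80, quinoa 22.4, avocado 12.94.
Take 2 servings of whole-barley bread: spends $0.90, +72.0 mg calcium (running total 72.0 mg).
Take 2 servings of quinoa: spends $2.50, +56.0 mg calcium (running total 128.0 mg).
Take 0.1059 servings of avocado: spends $0.18, +2.3 mg calcium (running total 130.3 mg).
Greedy by best ratio exhausts the cost allowance optimally: 130.3 mg.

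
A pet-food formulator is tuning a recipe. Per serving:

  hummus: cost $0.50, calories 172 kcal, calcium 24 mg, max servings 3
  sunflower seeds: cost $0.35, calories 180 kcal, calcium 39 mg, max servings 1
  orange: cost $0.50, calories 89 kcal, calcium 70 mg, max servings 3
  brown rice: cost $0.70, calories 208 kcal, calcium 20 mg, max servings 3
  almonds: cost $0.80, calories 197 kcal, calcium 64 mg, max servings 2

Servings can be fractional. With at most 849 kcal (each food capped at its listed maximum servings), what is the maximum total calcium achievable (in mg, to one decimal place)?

378.1 mg

Calcium per kcal: orange 0.7865, almonds 0.3249, sunflower seeds 0.2167, hummus 0.1395, brown rice 0.09615.
Take 3 servings of orange: uses 267 kcal, +210.0 mg calcium (running total 210.0 mg).
Take 2 servings of almonds: uses 394 kcal, +128.0 mg calcium (running total 338.0 mg).
Take 1 serving of sunflower seeds: uses 180 kcal, +39.0 mg calcium (running total 377.0 mg).
Take 0.04651 servings of hummus: uses 8 kcal, +1.1 mg calcium (running total 378.1 mg).
Greedy by best ratio exhausts the calories allowance optimally: 378.1 mg.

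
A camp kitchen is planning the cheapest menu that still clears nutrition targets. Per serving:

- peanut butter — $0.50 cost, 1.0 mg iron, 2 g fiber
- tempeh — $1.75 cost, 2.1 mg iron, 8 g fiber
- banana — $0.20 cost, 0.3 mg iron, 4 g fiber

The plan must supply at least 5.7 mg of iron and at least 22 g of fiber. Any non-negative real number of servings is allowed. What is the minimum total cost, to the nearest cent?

$3.01

The cheapest plan sits at a corner of the feasible region — with two constraints it uses at most two foods.
peanut butter only: max(5.7/1.0, 22/2) = 11 servings → $5.50.
tempeh only: max(5.7/2.1, 22/8) = 2.75 servings → $4.81.
banana only: max(5.7/0.3, 22/4) = 19 servings → $3.80.
peanut butter + tempeh: the both-tight solution has a negative serving — not a feasible corner.
peanut butter + banana with both tight: 4.765 servings and 3.118 servings → $3.01.
tempeh + banana with both tight: 2.7 servings and 0.1 servings → $4.75.
So the least-cost plan costs $3.01.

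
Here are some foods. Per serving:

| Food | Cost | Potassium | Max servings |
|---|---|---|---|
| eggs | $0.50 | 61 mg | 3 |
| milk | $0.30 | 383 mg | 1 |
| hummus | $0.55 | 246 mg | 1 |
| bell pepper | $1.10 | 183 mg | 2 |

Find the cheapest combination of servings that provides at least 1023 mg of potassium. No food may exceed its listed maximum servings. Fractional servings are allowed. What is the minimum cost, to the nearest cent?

Cost per mg of potassium: milk $0.0008, hummus $0.0022, bell pepper $0.0060, eggs $0.0082.
Take 1 serving of milk: +383.0 mg potassium for $0.30 (total $0.30, still need 640.0 mg).
Take 1 serving of hummus: +246.0 mg potassium for $0.55 (total $0.85, still need 394.0 mg).
Take 2 servings of bell pepper: +366.0 mg potassium for $2.20 (total $3.05, still need 28.0 mg).
Take 0.459 servings of eggs: +28.0 mg potassium for $0.23 (total $3.28, still need 0.0 mg).
Filling from the cheapest source first is optimal under one linear minimum: $3.28.

$3.28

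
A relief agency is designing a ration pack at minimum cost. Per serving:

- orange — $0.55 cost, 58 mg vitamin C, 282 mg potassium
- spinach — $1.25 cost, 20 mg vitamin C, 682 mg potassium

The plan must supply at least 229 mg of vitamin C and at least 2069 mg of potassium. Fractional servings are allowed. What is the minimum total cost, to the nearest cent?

$3.90

orange only: max(229/58, 2069/282) = 7.337 servings → $4.04.
spinach only: max(229/20, 2069/682) = 11.45 servings → $14.31.
orange + spinach with both tight: 3.385 servings and 1.634 servings → $3.90.
So the least-cost plan costs $3.90.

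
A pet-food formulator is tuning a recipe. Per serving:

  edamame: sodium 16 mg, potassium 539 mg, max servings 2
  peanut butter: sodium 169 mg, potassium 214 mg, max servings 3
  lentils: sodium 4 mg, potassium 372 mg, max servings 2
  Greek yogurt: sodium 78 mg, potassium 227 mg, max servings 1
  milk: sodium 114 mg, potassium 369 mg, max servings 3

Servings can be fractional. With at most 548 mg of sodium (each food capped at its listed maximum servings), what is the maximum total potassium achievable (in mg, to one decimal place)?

Potassium per mg sodium: lentils 93, edamame 33.69, milk 3.237, Greek yogurt 2.91, peanut butter 1.266.
Take 2 servings of lentils: uses 8 mg sodium, +744.0 mg potassium (running total 744.0 mg).
Take 2 servings of edamame: uses 32 mg sodium, +1078.0 mg potassium (running total 1822.0 mg).
Take 3 servings of milk: uses 342 mg sodium, +1107.0 mg potassium (running total 2929.0 mg).
Take 1 serving of Greek yogurt: uses 78 mg sodium, +227.0 mg potassium (running total 3156.0 mg).
Take 0.5207 servings of peanut butter: uses 88 mg sodium, +111.4 mg potassium (running total 3267.4 mg).
Greedy by best ratio exhausts the sodium allowance optimally: 3267.4 mg.

3267.4 mg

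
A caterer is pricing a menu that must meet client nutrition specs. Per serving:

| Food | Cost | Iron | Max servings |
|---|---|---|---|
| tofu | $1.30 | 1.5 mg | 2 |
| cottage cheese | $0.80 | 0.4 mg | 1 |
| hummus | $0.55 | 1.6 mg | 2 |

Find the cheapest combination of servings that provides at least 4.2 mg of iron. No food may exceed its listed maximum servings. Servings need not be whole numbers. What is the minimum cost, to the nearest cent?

Cost per mg of iron: hummus $0.3438, tofu $0.8667, cottage cheese $2.0000.
Take 2 servings of hummus: +3.2 mg iron for $1.10 (total $1.10, still need 1.0 mg).
Take 0.6667 servings of tofu: +1.0 mg iron for $0.87 (total $1.97, still need 0.0 mg).
Greedy by cheapest-per-mg is optimal for a single linear constraint, so the minimum cost is $1.97.

$1.97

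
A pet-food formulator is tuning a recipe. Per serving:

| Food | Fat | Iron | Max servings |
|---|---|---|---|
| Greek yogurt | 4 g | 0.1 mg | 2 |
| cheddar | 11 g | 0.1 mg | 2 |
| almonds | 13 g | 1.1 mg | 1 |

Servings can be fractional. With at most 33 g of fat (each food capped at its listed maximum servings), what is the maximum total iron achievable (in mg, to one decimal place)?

Iron per g fat: almonds 0.08462, Greek yogurt 0.025, cheddar 0.009091.
Take 1 serving of almonds: uses 13 g fat, +1.1 mg iron (running total 1.1 mg).
Take 2 servings of Greek yogurt: uses 8 g fat, +0.2 mg iron (running total 1.3 mg).
Take 1.091 servings of cheddar: uses 12 g fat, +0.1 mg iron (running total 1.4 mg).
Filling greedily by iron-per-g fat is optimal for one linear limit, giving 1.4 mg.

1.4 mg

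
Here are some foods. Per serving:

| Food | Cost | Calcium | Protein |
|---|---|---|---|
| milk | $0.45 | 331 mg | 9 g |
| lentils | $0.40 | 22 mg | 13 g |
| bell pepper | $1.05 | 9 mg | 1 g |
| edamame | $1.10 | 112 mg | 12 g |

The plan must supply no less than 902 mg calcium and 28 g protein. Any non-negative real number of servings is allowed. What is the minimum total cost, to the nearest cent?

$1.33

Check every corner: each single food scaled to meet both minima, and each pair solved so both constraints bind.
milk only: max(902/331, 28/9) = 3.111 servings → $1.40.
lentils only: max(902/22, 28/13) = 41 servings → $16.40.
bell pepper only: max(902/9, 28/1) = 100.2 servings → $105.23.
edamame only: max(902/112, 28/12) = 8.054 servings → $8.86.
milk + lentils with both tight: 2.706 servings and 0.2801 servings → $1.33.
milk + bell pepper with both tight: 2.6 servings and 4.6 servings → $6.00.
milk + edamame with both tight: 2.594 servings and 0.388 servings → $1.59.
lentils + bell pepper: intersection lies outside the first quadrant.
lentils + edamame: intersection lies outside the first quadrant.
bell pepper + edamame with both targets exact would need a negative amount; discard.
The minimum over all feasible corners is $1.33.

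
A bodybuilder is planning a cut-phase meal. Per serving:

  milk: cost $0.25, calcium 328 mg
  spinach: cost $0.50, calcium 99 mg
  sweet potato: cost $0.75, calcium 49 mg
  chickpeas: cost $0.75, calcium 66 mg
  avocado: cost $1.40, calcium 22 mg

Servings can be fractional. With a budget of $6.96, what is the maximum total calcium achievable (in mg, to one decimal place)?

Calcium per dollar: milk 1312, spinach 198, chickpeas 88, sweet potato 65.33, avocado 15.71.
With no serving limits, spend the whole cost allowance on milk: $6.96 / $0.25 × 328 mg = 9131.5 mg.

9131.5 mg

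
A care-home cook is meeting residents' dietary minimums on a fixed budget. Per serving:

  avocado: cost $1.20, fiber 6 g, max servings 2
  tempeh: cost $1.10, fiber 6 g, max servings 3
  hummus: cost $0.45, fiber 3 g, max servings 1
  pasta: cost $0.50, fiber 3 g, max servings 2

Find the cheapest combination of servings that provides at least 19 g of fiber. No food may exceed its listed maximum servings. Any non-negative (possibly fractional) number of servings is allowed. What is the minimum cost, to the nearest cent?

Cost per g of fiber: hummus $0.1500, pasta $0.1667, tempeh $0.1833, avocado $0.2000.
Take 1 serving of hummus: +3.0 g fiber for $0.45 (total $0.45, still need 16.0 g).
Take 2 servings of pasta: +6.0 g fiber for $1.00 (total $1.45, still need 10.0 g).
Take 1.667 servings of tempeh: +10.0 g fiber for $1.83 (total $3.28, still need 0.0 g).
Filling from the cheapest source first is optimal under one linear minimum: $3.28.

$3.28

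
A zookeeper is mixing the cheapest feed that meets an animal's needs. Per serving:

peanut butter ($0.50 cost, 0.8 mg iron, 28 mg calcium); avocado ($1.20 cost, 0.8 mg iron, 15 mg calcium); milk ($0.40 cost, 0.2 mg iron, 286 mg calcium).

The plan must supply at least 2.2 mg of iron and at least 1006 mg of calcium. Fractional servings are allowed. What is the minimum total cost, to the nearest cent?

peanut butter only: max(2.2/0.8, 1006/28) = 35.93 servings → $17.96.
avocado only: max(2.2/0.8, 1006/15) = 67.07 servings → $80.48.
milk only: max(2.2/0.2, 1006/286) = 11 servings → $4.40.
peanut butter + avocado: the both-tight solution has a negative serving — not a feasible corner.
peanut butter + milk with both tight: 1.918 servings and 3.33 servings → $2.29.
avocado + milk with both tight: 1.895 servings and 3.418 servings → $3.64.
Cheapest feasible corner: $2.29.

$2.29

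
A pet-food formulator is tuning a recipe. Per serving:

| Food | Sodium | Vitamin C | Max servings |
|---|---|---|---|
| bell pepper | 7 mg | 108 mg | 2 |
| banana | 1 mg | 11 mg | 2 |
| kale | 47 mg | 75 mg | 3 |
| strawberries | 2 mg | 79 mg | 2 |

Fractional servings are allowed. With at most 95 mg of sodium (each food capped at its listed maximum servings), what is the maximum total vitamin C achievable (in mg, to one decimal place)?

Vitamin C per mg sodium: strawberries 39.5, bell pepper 15.43, banana 11, kale 1.596.
Take 2 servings of strawberries: uses 4 mg sodium, +158.0 mg vitamin C (running total 158.0 mg).
Take 2 servings of bell pepper: uses 14 mg sodium, +216.0 mg vitamin C (running total 374.0 mg).
Take 2 servings of banana: uses 2 mg sodium, +22.0 mg vitamin C (running total 396.0 mg).
Take 1.596 servings of kale: uses 75 mg sodium, +119.7 mg vitamin C (running total 515.7 mg).
Greedy by best ratio exhausts the sodium allowance optimally: 515.7 mg.

515.7 mg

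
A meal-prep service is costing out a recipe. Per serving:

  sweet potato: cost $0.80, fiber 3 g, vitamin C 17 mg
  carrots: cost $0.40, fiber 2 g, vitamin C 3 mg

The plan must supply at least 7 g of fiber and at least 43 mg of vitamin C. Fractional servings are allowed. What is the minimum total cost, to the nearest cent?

This is a tiny linear program; its minimum lies at a vertex of the feasible set. List the vertices and price them.
sweet potato only: max(7/3, 43/17) = 2.529 servings → $2.02.
carrots only: max(7/2, 43/3) = 14.33 servings → $5.73.
sweet potato + carrots: the both-tight solution has a negative serving — not a feasible corner.
The minimum over all feasible corners is $2.02.

$2.02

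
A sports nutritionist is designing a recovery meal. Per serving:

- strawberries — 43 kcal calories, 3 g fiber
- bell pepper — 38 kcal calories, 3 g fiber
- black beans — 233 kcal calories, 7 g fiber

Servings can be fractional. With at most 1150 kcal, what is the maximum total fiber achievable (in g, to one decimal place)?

Fiber per kcal: bell pepper 0.07895, strawberries 0.06977, black beans 0.03004.
With no serving limits, spend the whole calories allowance on bell pepper: 1150 kcal / 38 kcal × 3 g = 90.8 g.

90.8 g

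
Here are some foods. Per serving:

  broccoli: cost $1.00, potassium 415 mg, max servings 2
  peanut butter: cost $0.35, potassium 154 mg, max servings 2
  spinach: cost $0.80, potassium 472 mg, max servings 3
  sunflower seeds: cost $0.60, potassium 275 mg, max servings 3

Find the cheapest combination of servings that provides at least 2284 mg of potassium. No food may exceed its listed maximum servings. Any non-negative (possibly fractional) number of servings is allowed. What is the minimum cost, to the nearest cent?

$4.30

Cost per mg of potassium: spinach $0.0017, sunflower seeds $0.0022, peanut butter $0.0023, broccoli $0.0024.
Take 3 servings of spinach: +1416.0 mg potassium for $2.40 (total $2.40, still need 868.0 mg).
Take 3 servings of sunflower seeds: +825.0 mg potassium for $1.80 (total $4.20, still need 43.0 mg).
Take 0.2792 servings of peanut butter: +43.0 mg potassium for $0.10 (total $4.30, still need 0.0 mg).
Filling from the cheapest source first is optimal under one linear minimum: $4.30.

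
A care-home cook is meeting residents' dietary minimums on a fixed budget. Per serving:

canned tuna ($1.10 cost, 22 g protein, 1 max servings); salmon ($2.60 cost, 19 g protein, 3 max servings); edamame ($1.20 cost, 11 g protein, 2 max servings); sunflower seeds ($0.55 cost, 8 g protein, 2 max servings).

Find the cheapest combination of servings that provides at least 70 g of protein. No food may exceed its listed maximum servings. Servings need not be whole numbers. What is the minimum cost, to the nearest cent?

Cost per g of protein: canned tuna $0.0500, sunflower seeds $0.0688, edamame $0.1091, salmon $0.1368.
Take 1 serving of canned tuna: +22.0 g protein for $1.10 (total $1.10, still need 48.0 g).
Take 2 servings of sunflower seeds: +16.0 g protein for $1.10 (total $2.20, still need 32.0 g).
Take 2 servings of edamame: +22.0 g protein for $2.40 (total $4.60, still need 10.0 g).
Take 0.5263 servings of salmon: +10.0 g protein for $1.37 (total $5.97, still need 0.0 g).
Filling from the cheapest source first is optimal under one linear minimum: $5.97.

$5.97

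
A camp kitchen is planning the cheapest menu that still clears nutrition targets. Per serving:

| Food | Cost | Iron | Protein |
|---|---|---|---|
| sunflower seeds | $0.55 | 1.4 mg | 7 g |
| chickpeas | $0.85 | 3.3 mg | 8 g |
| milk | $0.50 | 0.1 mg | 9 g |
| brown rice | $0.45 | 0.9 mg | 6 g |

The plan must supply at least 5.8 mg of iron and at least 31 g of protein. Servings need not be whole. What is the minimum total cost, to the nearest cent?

Minimising a linear cost over {iron ≥ 5.8, protein ≥ 31, servings ≥ 0} — the optimum is at a vertex, using one or two foods.
sunflower seeds only: max(5.8/1.4, 31/7) = 4.429 servings → $2.44.
chickpeas only: max(5.8/3.3, 31/8) = 3.875 servings → $3.29.
milk only: max(5.8/0.1, 31/9) = 58 servings → $29.00.
brown rice only: max(5.8/0.9, 31/6) = 6.444 servings → $2.90.
sunflower seeds + chickpeas with both targets exact would need a negative amount; discard.
sunflower seeds + milk with both tight: 4.126 servings and 0.2353 servings → $2.39.
sunflower seeds + brown rice with both tight: 3.286 servings and 1.333 servings → $2.41.
chickpeas + milk with both tight: 1.699 servings and 1.934 servings → $2.41.
chickpeas + brown rice with both tight: 0.5476 servings and 4.437 servings → $2.46.
milk + brown rice with both targets exact would need a negative amount; discard.
So the least-cost plan costs $2.39.

$2.39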